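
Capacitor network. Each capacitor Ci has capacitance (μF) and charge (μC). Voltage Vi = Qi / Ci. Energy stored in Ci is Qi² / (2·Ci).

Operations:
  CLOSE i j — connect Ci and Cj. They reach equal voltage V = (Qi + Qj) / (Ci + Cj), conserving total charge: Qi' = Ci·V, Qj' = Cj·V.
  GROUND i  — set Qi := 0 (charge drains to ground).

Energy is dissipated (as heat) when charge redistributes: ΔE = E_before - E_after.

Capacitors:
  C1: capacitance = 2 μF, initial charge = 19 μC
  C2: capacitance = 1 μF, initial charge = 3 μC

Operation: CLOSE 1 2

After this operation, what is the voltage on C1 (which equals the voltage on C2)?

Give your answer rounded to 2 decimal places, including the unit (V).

Initial: C1(2μF, Q=19μC, V=9.50V), C2(1μF, Q=3μC, V=3.00V)
Op 1: CLOSE 1-2: Q_total=22.00, C_total=3.00, V=7.33; Q1=14.67, Q2=7.33; dissipated=14.083

Answer: 7.33 V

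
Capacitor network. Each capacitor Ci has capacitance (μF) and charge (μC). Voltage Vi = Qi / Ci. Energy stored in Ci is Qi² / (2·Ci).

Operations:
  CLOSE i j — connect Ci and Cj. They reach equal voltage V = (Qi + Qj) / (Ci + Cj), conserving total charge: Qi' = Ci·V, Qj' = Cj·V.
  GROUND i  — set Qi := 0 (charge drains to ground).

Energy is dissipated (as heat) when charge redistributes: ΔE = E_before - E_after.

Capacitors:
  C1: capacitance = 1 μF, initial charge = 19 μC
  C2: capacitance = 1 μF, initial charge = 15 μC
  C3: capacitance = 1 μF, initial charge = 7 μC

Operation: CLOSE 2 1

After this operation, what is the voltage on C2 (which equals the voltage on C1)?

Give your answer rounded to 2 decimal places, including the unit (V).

Answer: 17.00 V

Derivation:
Initial: C1(1μF, Q=19μC, V=19.00V), C2(1μF, Q=15μC, V=15.00V), C3(1μF, Q=7μC, V=7.00V)
Op 1: CLOSE 2-1: Q_total=34.00, C_total=2.00, V=17.00; Q2=17.00, Q1=17.00; dissipated=4.000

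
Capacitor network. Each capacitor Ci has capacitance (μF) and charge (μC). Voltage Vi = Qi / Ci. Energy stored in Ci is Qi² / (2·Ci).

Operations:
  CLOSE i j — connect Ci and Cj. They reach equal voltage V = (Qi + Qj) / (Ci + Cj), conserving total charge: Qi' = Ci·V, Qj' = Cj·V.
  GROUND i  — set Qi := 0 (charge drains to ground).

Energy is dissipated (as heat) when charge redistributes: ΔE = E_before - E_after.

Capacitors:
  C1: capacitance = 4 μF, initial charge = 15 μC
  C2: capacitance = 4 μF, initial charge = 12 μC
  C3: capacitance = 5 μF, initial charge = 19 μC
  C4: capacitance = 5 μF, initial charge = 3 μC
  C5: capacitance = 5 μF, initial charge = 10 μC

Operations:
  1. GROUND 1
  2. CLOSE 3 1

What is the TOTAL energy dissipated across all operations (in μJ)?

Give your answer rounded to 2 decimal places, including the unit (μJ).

Answer: 44.17 μJ

Derivation:
Initial: C1(4μF, Q=15μC, V=3.75V), C2(4μF, Q=12μC, V=3.00V), C3(5μF, Q=19μC, V=3.80V), C4(5μF, Q=3μC, V=0.60V), C5(5μF, Q=10μC, V=2.00V)
Op 1: GROUND 1: Q1=0; energy lost=28.125
Op 2: CLOSE 3-1: Q_total=19.00, C_total=9.00, V=2.11; Q3=10.56, Q1=8.44; dissipated=16.044
Total dissipated: 44.169 μJ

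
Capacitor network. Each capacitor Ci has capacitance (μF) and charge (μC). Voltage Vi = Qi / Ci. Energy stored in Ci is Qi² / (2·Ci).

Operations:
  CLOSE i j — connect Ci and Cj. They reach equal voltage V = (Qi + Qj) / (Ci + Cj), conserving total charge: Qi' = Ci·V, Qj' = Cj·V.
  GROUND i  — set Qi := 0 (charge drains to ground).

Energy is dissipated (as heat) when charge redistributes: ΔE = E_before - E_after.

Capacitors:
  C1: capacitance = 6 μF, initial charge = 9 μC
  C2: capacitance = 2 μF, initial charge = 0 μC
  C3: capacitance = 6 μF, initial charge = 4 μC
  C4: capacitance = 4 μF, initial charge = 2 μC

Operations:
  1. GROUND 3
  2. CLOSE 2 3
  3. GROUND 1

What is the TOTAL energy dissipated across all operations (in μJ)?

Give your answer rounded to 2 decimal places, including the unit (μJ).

Answer: 8.08 μJ

Derivation:
Initial: C1(6μF, Q=9μC, V=1.50V), C2(2μF, Q=0μC, V=0.00V), C3(6μF, Q=4μC, V=0.67V), C4(4μF, Q=2μC, V=0.50V)
Op 1: GROUND 3: Q3=0; energy lost=1.333
Op 2: CLOSE 2-3: Q_total=0.00, C_total=8.00, V=0.00; Q2=0.00, Q3=0.00; dissipated=0.000
Op 3: GROUND 1: Q1=0; energy lost=6.750
Total dissipated: 8.083 μJ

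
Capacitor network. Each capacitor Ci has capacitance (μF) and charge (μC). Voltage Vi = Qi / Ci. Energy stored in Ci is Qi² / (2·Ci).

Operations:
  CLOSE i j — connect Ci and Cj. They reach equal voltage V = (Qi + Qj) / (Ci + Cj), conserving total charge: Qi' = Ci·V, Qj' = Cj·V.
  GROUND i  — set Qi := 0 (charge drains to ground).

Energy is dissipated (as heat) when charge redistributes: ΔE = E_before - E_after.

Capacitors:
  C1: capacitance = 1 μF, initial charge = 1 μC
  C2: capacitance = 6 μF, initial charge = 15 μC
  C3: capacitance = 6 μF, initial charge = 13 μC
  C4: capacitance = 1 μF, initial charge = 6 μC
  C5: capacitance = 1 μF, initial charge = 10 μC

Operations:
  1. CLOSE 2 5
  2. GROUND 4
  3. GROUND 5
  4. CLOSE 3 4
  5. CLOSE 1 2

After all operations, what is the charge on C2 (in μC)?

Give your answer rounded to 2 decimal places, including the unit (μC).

Answer: 19.22 μC

Derivation:
Initial: C1(1μF, Q=1μC, V=1.00V), C2(6μF, Q=15μC, V=2.50V), C3(6μF, Q=13μC, V=2.17V), C4(1μF, Q=6μC, V=6.00V), C5(1μF, Q=10μC, V=10.00V)
Op 1: CLOSE 2-5: Q_total=25.00, C_total=7.00, V=3.57; Q2=21.43, Q5=3.57; dissipated=24.107
Op 2: GROUND 4: Q4=0; energy lost=18.000
Op 3: GROUND 5: Q5=0; energy lost=6.378
Op 4: CLOSE 3-4: Q_total=13.00, C_total=7.00, V=1.86; Q3=11.14, Q4=1.86; dissipated=2.012
Op 5: CLOSE 1-2: Q_total=22.43, C_total=7.00, V=3.20; Q1=3.20, Q2=19.22; dissipated=2.834
Final charges: Q1=3.20, Q2=19.22, Q3=11.14, Q4=1.86, Q5=0.00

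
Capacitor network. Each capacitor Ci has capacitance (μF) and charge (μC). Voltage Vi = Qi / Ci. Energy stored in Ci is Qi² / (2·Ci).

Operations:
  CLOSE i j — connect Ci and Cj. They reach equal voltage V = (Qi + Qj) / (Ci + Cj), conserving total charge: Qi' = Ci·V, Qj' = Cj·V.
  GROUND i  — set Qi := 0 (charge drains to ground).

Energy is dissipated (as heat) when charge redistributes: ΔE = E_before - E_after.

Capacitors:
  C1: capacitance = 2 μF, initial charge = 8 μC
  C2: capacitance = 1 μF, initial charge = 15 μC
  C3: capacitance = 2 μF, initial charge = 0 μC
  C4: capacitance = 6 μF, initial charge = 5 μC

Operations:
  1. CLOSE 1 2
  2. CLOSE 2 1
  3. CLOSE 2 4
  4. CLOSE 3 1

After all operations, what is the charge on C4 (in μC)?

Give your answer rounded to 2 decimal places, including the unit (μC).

Answer: 10.86 μC

Derivation:
Initial: C1(2μF, Q=8μC, V=4.00V), C2(1μF, Q=15μC, V=15.00V), C3(2μF, Q=0μC, V=0.00V), C4(6μF, Q=5μC, V=0.83V)
Op 1: CLOSE 1-2: Q_total=23.00, C_total=3.00, V=7.67; Q1=15.33, Q2=7.67; dissipated=40.333
Op 2: CLOSE 2-1: Q_total=23.00, C_total=3.00, V=7.67; Q2=7.67, Q1=15.33; dissipated=0.000
Op 3: CLOSE 2-4: Q_total=12.67, C_total=7.00, V=1.81; Q2=1.81, Q4=10.86; dissipated=20.012
Op 4: CLOSE 3-1: Q_total=15.33, C_total=4.00, V=3.83; Q3=7.67, Q1=7.67; dissipated=29.389
Final charges: Q1=7.67, Q2=1.81, Q3=7.67, Q4=10.86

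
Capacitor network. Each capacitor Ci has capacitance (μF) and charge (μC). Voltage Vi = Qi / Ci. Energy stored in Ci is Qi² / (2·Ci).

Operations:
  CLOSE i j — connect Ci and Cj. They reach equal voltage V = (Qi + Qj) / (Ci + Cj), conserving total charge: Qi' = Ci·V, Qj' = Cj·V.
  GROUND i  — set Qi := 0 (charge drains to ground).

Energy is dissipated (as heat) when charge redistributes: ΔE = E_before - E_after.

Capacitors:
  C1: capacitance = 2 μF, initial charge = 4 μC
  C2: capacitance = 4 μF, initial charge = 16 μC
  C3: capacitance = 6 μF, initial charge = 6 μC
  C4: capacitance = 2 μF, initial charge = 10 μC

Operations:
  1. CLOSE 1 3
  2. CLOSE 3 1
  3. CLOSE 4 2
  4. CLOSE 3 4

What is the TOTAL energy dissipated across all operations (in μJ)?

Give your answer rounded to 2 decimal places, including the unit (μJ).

Initial: C1(2μF, Q=4μC, V=2.00V), C2(4μF, Q=16μC, V=4.00V), C3(6μF, Q=6μC, V=1.00V), C4(2μF, Q=10μC, V=5.00V)
Op 1: CLOSE 1-3: Q_total=10.00, C_total=8.00, V=1.25; Q1=2.50, Q3=7.50; dissipated=0.750
Op 2: CLOSE 3-1: Q_total=10.00, C_total=8.00, V=1.25; Q3=7.50, Q1=2.50; dissipated=0.000
Op 3: CLOSE 4-2: Q_total=26.00, C_total=6.00, V=4.33; Q4=8.67, Q2=17.33; dissipated=0.667
Op 4: CLOSE 3-4: Q_total=16.17, C_total=8.00, V=2.02; Q3=12.12, Q4=4.04; dissipated=7.130
Total dissipated: 8.547 μJ

Answer: 8.55 μJ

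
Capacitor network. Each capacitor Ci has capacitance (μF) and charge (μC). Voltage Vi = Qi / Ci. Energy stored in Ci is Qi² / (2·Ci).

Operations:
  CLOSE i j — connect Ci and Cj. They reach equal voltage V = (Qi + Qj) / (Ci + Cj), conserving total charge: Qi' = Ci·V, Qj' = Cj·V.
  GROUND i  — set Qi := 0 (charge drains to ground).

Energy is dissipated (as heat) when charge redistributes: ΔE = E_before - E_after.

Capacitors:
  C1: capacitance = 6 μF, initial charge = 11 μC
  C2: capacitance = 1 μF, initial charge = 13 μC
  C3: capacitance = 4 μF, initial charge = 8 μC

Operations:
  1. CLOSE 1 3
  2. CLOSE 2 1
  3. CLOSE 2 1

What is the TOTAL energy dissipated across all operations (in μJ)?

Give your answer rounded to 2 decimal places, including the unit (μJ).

Answer: 52.84 μJ

Derivation:
Initial: C1(6μF, Q=11μC, V=1.83V), C2(1μF, Q=13μC, V=13.00V), C3(4μF, Q=8μC, V=2.00V)
Op 1: CLOSE 1-3: Q_total=19.00, C_total=10.00, V=1.90; Q1=11.40, Q3=7.60; dissipated=0.033
Op 2: CLOSE 2-1: Q_total=24.40, C_total=7.00, V=3.49; Q2=3.49, Q1=20.91; dissipated=52.804
Op 3: CLOSE 2-1: Q_total=24.40, C_total=7.00, V=3.49; Q2=3.49, Q1=20.91; dissipated=0.000
Total dissipated: 52.838 μJ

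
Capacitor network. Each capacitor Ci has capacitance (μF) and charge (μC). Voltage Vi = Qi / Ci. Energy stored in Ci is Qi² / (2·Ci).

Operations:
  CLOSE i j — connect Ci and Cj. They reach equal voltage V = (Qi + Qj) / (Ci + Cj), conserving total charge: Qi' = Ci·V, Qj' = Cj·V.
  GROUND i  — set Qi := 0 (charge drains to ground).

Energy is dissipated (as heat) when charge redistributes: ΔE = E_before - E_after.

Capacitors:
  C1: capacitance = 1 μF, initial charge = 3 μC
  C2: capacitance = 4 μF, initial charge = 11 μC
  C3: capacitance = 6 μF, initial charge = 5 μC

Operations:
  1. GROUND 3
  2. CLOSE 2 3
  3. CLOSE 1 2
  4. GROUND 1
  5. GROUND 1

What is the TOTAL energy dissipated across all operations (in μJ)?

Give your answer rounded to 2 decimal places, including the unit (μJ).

Answer: 13.70 μJ

Derivation:
Initial: C1(1μF, Q=3μC, V=3.00V), C2(4μF, Q=11μC, V=2.75V), C3(6μF, Q=5μC, V=0.83V)
Op 1: GROUND 3: Q3=0; energy lost=2.083
Op 2: CLOSE 2-3: Q_total=11.00, C_total=10.00, V=1.10; Q2=4.40, Q3=6.60; dissipated=9.075
Op 3: CLOSE 1-2: Q_total=7.40, C_total=5.00, V=1.48; Q1=1.48, Q2=5.92; dissipated=1.444
Op 4: GROUND 1: Q1=0; energy lost=1.095
Op 5: GROUND 1: Q1=0; energy lost=0.000
Total dissipated: 13.698 μJ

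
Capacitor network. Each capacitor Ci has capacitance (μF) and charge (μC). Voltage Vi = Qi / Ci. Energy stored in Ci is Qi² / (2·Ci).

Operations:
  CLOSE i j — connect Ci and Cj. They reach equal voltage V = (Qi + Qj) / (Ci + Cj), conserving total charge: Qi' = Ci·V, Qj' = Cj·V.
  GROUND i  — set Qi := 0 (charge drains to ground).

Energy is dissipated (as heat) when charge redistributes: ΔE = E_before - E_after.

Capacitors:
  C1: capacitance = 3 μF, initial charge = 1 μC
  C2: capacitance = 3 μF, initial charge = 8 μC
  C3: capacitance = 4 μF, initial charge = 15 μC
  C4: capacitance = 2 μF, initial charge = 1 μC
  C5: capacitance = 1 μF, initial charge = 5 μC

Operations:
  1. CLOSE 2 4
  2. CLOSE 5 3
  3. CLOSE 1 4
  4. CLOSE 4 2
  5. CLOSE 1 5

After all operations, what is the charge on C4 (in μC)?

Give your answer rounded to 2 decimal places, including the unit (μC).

Initial: C1(3μF, Q=1μC, V=0.33V), C2(3μF, Q=8μC, V=2.67V), C3(4μF, Q=15μC, V=3.75V), C4(2μF, Q=1μC, V=0.50V), C5(1μF, Q=5μC, V=5.00V)
Op 1: CLOSE 2-4: Q_total=9.00, C_total=5.00, V=1.80; Q2=5.40, Q4=3.60; dissipated=2.817
Op 2: CLOSE 5-3: Q_total=20.00, C_total=5.00, V=4.00; Q5=4.00, Q3=16.00; dissipated=0.625
Op 3: CLOSE 1-4: Q_total=4.60, C_total=5.00, V=0.92; Q1=2.76, Q4=1.84; dissipated=1.291
Op 4: CLOSE 4-2: Q_total=7.24, C_total=5.00, V=1.45; Q4=2.90, Q2=4.34; dissipated=0.465
Op 5: CLOSE 1-5: Q_total=6.76, C_total=4.00, V=1.69; Q1=5.07, Q5=1.69; dissipated=3.557
Final charges: Q1=5.07, Q2=4.34, Q3=16.00, Q4=2.90, Q5=1.69

Answer: 2.90 μC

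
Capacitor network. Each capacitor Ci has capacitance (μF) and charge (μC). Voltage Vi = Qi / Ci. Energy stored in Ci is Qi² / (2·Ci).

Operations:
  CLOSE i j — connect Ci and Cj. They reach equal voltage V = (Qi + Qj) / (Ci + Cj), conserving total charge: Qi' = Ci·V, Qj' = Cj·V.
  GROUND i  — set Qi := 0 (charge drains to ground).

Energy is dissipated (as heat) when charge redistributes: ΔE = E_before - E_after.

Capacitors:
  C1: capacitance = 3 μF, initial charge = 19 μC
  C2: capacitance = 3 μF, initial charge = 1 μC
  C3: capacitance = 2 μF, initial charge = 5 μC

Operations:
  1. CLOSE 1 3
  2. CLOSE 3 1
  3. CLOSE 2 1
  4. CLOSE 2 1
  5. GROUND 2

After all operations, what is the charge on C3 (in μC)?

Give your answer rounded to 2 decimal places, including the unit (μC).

Answer: 9.60 μC

Derivation:
Initial: C1(3μF, Q=19μC, V=6.33V), C2(3μF, Q=1μC, V=0.33V), C3(2μF, Q=5μC, V=2.50V)
Op 1: CLOSE 1-3: Q_total=24.00, C_total=5.00, V=4.80; Q1=14.40, Q3=9.60; dissipated=8.817
Op 2: CLOSE 3-1: Q_total=24.00, C_total=5.00, V=4.80; Q3=9.60, Q1=14.40; dissipated=0.000
Op 3: CLOSE 2-1: Q_total=15.40, C_total=6.00, V=2.57; Q2=7.70, Q1=7.70; dissipated=14.963
Op 4: CLOSE 2-1: Q_total=15.40, C_total=6.00, V=2.57; Q2=7.70, Q1=7.70; dissipated=0.000
Op 5: GROUND 2: Q2=0; energy lost=9.882
Final charges: Q1=7.70, Q2=0.00, Q3=9.60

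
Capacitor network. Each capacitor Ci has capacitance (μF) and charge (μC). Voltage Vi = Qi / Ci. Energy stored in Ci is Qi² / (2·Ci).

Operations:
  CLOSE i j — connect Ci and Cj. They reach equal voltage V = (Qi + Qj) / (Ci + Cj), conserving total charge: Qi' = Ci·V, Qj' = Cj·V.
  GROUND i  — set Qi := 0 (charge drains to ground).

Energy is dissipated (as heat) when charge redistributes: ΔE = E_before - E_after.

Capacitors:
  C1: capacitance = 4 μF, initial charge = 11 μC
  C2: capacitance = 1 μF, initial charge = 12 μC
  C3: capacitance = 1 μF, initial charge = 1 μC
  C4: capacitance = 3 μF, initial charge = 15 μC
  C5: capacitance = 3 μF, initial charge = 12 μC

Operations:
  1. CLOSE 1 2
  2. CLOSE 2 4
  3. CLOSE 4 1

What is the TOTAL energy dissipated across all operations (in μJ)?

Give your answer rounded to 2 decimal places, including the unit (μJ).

Initial: C1(4μF, Q=11μC, V=2.75V), C2(1μF, Q=12μC, V=12.00V), C3(1μF, Q=1μC, V=1.00V), C4(3μF, Q=15μC, V=5.00V), C5(3μF, Q=12μC, V=4.00V)
Op 1: CLOSE 1-2: Q_total=23.00, C_total=5.00, V=4.60; Q1=18.40, Q2=4.60; dissipated=34.225
Op 2: CLOSE 2-4: Q_total=19.60, C_total=4.00, V=4.90; Q2=4.90, Q4=14.70; dissipated=0.060
Op 3: CLOSE 4-1: Q_total=33.10, C_total=7.00, V=4.73; Q4=14.19, Q1=18.91; dissipated=0.077
Total dissipated: 34.362 μJ

Answer: 34.36 μJ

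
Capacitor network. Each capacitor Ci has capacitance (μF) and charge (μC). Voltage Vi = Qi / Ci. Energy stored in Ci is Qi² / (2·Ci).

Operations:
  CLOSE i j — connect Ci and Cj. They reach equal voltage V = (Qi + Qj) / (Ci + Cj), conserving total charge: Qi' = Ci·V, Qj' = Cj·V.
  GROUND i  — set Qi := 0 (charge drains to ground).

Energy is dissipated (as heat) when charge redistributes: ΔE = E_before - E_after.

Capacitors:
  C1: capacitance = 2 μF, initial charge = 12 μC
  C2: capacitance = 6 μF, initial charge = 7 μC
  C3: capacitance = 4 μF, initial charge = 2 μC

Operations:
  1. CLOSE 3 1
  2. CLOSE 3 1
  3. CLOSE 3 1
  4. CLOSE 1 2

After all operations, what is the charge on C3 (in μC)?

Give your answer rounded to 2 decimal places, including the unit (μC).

Initial: C1(2μF, Q=12μC, V=6.00V), C2(6μF, Q=7μC, V=1.17V), C3(4μF, Q=2μC, V=0.50V)
Op 1: CLOSE 3-1: Q_total=14.00, C_total=6.00, V=2.33; Q3=9.33, Q1=4.67; dissipated=20.167
Op 2: CLOSE 3-1: Q_total=14.00, C_total=6.00, V=2.33; Q3=9.33, Q1=4.67; dissipated=0.000
Op 3: CLOSE 3-1: Q_total=14.00, C_total=6.00, V=2.33; Q3=9.33, Q1=4.67; dissipated=0.000
Op 4: CLOSE 1-2: Q_total=11.67, C_total=8.00, V=1.46; Q1=2.92, Q2=8.75; dissipated=1.021
Final charges: Q1=2.92, Q2=8.75, Q3=9.33

Answer: 9.33 μC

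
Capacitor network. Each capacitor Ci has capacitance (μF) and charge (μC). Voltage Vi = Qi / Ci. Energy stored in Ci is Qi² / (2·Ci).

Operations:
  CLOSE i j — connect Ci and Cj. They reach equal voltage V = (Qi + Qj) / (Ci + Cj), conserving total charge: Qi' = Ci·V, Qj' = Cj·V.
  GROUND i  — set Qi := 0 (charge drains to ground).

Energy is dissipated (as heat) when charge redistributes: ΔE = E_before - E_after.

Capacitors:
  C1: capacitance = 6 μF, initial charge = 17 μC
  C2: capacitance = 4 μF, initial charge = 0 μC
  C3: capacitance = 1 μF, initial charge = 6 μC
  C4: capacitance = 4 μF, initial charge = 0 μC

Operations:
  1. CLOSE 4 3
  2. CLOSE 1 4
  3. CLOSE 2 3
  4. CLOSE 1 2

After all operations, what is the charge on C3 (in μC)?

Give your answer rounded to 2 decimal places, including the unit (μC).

Answer: 0.24 μC

Derivation:
Initial: C1(6μF, Q=17μC, V=2.83V), C2(4μF, Q=0μC, V=0.00V), C3(1μF, Q=6μC, V=6.00V), C4(4μF, Q=0μC, V=0.00V)
Op 1: CLOSE 4-3: Q_total=6.00, C_total=5.00, V=1.20; Q4=4.80, Q3=1.20; dissipated=14.400
Op 2: CLOSE 1-4: Q_total=21.80, C_total=10.00, V=2.18; Q1=13.08, Q4=8.72; dissipated=3.201
Op 3: CLOSE 2-3: Q_total=1.20, C_total=5.00, V=0.24; Q2=0.96, Q3=0.24; dissipated=0.576
Op 4: CLOSE 1-2: Q_total=14.04, C_total=10.00, V=1.40; Q1=8.42, Q2=5.62; dissipated=4.516
Final charges: Q1=8.42, Q2=5.62, Q3=0.24, Q4=8.72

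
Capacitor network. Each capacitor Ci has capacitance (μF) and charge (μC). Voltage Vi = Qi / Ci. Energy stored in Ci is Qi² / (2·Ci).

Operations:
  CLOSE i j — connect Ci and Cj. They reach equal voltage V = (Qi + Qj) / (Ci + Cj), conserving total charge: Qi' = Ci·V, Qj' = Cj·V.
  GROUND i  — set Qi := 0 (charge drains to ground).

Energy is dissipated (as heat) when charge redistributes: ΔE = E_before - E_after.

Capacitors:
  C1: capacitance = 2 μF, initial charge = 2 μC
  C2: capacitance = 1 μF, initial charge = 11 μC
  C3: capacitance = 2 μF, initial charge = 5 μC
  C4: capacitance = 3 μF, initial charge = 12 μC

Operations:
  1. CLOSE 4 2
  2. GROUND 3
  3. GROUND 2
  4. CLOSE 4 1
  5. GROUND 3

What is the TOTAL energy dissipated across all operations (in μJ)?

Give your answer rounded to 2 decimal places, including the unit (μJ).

Answer: 54.69 μJ

Derivation:
Initial: C1(2μF, Q=2μC, V=1.00V), C2(1μF, Q=11μC, V=11.00V), C3(2μF, Q=5μC, V=2.50V), C4(3μF, Q=12μC, V=4.00V)
Op 1: CLOSE 4-2: Q_total=23.00, C_total=4.00, V=5.75; Q4=17.25, Q2=5.75; dissipated=18.375
Op 2: GROUND 3: Q3=0; energy lost=6.250
Op 3: GROUND 2: Q2=0; energy lost=16.531
Op 4: CLOSE 4-1: Q_total=19.25, C_total=5.00, V=3.85; Q4=11.55, Q1=7.70; dissipated=13.537
Op 5: GROUND 3: Q3=0; energy lost=0.000
Total dissipated: 54.694 μJ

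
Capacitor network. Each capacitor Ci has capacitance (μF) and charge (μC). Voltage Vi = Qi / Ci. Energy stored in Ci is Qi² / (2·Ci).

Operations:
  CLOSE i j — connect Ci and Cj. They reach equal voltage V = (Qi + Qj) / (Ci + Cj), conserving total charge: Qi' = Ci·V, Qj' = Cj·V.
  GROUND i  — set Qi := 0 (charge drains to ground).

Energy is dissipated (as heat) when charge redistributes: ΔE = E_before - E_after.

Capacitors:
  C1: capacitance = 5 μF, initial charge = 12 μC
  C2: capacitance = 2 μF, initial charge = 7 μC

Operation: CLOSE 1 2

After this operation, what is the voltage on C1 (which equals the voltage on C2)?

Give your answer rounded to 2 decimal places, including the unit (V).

Answer: 2.71 V

Derivation:
Initial: C1(5μF, Q=12μC, V=2.40V), C2(2μF, Q=7μC, V=3.50V)
Op 1: CLOSE 1-2: Q_total=19.00, C_total=7.00, V=2.71; Q1=13.57, Q2=5.43; dissipated=0.864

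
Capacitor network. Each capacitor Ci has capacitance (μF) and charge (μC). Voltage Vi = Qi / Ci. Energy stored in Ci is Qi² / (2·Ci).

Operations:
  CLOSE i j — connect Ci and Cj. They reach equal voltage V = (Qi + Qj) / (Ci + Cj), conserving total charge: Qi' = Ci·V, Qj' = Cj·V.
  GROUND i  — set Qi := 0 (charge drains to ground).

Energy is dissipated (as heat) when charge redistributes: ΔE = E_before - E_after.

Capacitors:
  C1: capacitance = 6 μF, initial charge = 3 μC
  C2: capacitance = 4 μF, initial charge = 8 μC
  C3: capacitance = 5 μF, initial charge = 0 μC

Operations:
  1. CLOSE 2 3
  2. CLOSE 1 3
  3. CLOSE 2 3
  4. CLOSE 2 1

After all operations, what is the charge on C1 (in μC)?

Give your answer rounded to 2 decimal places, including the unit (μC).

Answer: 4.29 μC

Derivation:
Initial: C1(6μF, Q=3μC, V=0.50V), C2(4μF, Q=8μC, V=2.00V), C3(5μF, Q=0μC, V=0.00V)
Op 1: CLOSE 2-3: Q_total=8.00, C_total=9.00, V=0.89; Q2=3.56, Q3=4.44; dissipated=4.444
Op 2: CLOSE 1-3: Q_total=7.44, C_total=11.00, V=0.68; Q1=4.06, Q3=3.38; dissipated=0.206
Op 3: CLOSE 2-3: Q_total=6.94, C_total=9.00, V=0.77; Q2=3.08, Q3=3.86; dissipated=0.050
Op 4: CLOSE 2-1: Q_total=7.14, C_total=10.00, V=0.71; Q2=2.86, Q1=4.29; dissipated=0.011
Final charges: Q1=4.29, Q2=2.86, Q3=3.86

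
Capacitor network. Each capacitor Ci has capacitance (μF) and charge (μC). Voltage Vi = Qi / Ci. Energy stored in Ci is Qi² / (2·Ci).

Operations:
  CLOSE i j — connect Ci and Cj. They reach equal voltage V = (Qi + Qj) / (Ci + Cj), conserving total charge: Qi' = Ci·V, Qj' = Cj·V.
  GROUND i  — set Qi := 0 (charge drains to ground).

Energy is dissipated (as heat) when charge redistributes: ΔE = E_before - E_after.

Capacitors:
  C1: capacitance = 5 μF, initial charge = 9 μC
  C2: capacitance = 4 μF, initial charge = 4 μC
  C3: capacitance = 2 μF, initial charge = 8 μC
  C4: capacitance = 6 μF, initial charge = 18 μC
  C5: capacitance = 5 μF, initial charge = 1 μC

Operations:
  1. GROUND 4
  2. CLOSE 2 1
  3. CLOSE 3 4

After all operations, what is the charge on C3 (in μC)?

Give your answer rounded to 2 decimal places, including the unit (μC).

Initial: C1(5μF, Q=9μC, V=1.80V), C2(4μF, Q=4μC, V=1.00V), C3(2μF, Q=8μC, V=4.00V), C4(6μF, Q=18μC, V=3.00V), C5(5μF, Q=1μC, V=0.20V)
Op 1: GROUND 4: Q4=0; energy lost=27.000
Op 2: CLOSE 2-1: Q_total=13.00, C_total=9.00, V=1.44; Q2=5.78, Q1=7.22; dissipated=0.711
Op 3: CLOSE 3-4: Q_total=8.00, C_total=8.00, V=1.00; Q3=2.00, Q4=6.00; dissipated=12.000
Final charges: Q1=7.22, Q2=5.78, Q3=2.00, Q4=6.00, Q5=1.00

Answer: 2.00 μC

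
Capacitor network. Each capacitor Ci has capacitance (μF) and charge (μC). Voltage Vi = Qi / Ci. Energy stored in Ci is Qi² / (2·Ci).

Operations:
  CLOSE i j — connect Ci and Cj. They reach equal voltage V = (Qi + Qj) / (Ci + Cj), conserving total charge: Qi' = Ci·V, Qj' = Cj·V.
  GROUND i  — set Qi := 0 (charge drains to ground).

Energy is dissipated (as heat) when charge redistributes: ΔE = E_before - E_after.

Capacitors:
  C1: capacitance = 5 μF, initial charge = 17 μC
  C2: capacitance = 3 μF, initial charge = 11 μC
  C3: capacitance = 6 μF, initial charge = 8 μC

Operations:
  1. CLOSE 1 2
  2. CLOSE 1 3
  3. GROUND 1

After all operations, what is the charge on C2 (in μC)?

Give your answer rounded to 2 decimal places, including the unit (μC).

Answer: 10.50 μC

Derivation:
Initial: C1(5μF, Q=17μC, V=3.40V), C2(3μF, Q=11μC, V=3.67V), C3(6μF, Q=8μC, V=1.33V)
Op 1: CLOSE 1-2: Q_total=28.00, C_total=8.00, V=3.50; Q1=17.50, Q2=10.50; dissipated=0.067
Op 2: CLOSE 1-3: Q_total=25.50, C_total=11.00, V=2.32; Q1=11.59, Q3=13.91; dissipated=6.402
Op 3: GROUND 1: Q1=0; energy lost=13.435
Final charges: Q1=0.00, Q2=10.50, Q3=13.91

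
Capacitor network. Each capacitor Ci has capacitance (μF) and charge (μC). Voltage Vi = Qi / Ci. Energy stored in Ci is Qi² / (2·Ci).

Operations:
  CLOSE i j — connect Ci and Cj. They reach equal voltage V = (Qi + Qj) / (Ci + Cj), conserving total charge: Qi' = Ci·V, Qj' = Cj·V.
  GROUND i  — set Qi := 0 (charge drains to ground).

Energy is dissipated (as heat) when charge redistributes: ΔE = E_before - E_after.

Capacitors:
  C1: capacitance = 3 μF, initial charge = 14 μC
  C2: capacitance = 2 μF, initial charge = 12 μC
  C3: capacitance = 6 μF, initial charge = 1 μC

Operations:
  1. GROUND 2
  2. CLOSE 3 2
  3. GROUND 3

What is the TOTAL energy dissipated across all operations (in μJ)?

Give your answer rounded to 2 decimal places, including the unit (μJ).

Answer: 36.07 μJ

Derivation:
Initial: C1(3μF, Q=14μC, V=4.67V), C2(2μF, Q=12μC, V=6.00V), C3(6μF, Q=1μC, V=0.17V)
Op 1: GROUND 2: Q2=0; energy lost=36.000
Op 2: CLOSE 3-2: Q_total=1.00, C_total=8.00, V=0.12; Q3=0.75, Q2=0.25; dissipated=0.021
Op 3: GROUND 3: Q3=0; energy lost=0.047
Total dissipated: 36.068 μJ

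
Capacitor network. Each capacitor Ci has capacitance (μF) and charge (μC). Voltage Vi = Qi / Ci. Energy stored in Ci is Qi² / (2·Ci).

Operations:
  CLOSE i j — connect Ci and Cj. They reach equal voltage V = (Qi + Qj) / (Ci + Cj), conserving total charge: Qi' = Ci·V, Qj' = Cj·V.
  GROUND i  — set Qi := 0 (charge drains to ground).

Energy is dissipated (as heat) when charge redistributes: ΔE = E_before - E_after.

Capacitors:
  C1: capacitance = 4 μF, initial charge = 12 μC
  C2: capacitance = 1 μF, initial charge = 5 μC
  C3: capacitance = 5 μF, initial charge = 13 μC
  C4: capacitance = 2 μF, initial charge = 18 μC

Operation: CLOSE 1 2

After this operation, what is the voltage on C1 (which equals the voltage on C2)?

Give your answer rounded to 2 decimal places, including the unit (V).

Answer: 3.40 V

Derivation:
Initial: C1(4μF, Q=12μC, V=3.00V), C2(1μF, Q=5μC, V=5.00V), C3(5μF, Q=13μC, V=2.60V), C4(2μF, Q=18μC, V=9.00V)
Op 1: CLOSE 1-2: Q_total=17.00, C_total=5.00, V=3.40; Q1=13.60, Q2=3.40; dissipated=1.600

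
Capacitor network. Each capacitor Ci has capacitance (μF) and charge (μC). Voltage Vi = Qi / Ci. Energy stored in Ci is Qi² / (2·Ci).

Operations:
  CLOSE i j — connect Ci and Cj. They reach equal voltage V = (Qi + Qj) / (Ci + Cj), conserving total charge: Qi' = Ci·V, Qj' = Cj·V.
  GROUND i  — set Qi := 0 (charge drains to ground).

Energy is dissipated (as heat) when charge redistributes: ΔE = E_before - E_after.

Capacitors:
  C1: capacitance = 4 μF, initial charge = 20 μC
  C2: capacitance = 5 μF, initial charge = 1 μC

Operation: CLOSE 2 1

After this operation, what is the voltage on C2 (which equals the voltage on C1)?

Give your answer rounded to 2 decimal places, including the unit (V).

Answer: 2.33 V

Derivation:
Initial: C1(4μF, Q=20μC, V=5.00V), C2(5μF, Q=1μC, V=0.20V)
Op 1: CLOSE 2-1: Q_total=21.00, C_total=9.00, V=2.33; Q2=11.67, Q1=9.33; dissipated=25.600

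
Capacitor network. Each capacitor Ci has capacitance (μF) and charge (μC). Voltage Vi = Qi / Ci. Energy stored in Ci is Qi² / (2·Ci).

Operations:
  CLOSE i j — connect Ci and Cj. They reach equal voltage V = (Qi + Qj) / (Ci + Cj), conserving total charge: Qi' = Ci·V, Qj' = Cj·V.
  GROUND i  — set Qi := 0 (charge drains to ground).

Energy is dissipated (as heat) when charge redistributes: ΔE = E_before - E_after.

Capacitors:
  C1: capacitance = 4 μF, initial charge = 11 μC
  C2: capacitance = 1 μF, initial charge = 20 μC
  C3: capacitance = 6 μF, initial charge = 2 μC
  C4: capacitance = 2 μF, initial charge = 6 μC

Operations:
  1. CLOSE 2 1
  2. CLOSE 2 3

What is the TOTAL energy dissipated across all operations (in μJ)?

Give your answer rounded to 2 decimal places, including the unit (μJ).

Initial: C1(4μF, Q=11μC, V=2.75V), C2(1μF, Q=20μC, V=20.00V), C3(6μF, Q=2μC, V=0.33V), C4(2μF, Q=6μC, V=3.00V)
Op 1: CLOSE 2-1: Q_total=31.00, C_total=5.00, V=6.20; Q2=6.20, Q1=24.80; dissipated=119.025
Op 2: CLOSE 2-3: Q_total=8.20, C_total=7.00, V=1.17; Q2=1.17, Q3=7.03; dissipated=14.750
Total dissipated: 133.775 μJ

Answer: 133.78 μJ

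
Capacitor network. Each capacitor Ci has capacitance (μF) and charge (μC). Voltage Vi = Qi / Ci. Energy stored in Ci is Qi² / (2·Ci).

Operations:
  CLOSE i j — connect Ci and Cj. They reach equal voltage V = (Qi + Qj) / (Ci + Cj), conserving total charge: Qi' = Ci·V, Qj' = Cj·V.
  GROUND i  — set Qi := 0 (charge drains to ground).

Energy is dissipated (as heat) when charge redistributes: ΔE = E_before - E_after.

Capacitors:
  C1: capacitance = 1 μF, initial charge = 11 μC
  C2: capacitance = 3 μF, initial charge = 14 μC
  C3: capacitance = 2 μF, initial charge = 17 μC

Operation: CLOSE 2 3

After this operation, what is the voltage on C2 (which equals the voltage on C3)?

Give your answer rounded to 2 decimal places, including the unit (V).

Answer: 6.20 V

Derivation:
Initial: C1(1μF, Q=11μC, V=11.00V), C2(3μF, Q=14μC, V=4.67V), C3(2μF, Q=17μC, V=8.50V)
Op 1: CLOSE 2-3: Q_total=31.00, C_total=5.00, V=6.20; Q2=18.60, Q3=12.40; dissipated=8.817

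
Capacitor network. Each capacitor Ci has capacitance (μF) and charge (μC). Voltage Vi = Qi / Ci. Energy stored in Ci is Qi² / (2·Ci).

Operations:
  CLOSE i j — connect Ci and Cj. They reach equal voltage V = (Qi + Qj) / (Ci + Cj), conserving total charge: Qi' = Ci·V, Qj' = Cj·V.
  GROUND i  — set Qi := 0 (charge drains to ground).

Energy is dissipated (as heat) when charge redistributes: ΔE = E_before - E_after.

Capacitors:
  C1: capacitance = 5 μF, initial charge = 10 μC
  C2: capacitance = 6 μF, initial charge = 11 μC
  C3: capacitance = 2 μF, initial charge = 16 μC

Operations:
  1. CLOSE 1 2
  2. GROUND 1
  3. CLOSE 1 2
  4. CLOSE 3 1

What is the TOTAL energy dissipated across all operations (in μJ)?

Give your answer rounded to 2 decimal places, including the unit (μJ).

Answer: 48.71 μJ

Derivation:
Initial: C1(5μF, Q=10μC, V=2.00V), C2(6μF, Q=11μC, V=1.83V), C3(2μF, Q=16μC, V=8.00V)
Op 1: CLOSE 1-2: Q_total=21.00, C_total=11.00, V=1.91; Q1=9.55, Q2=11.45; dissipated=0.038
Op 2: GROUND 1: Q1=0; energy lost=9.112
Op 3: CLOSE 1-2: Q_total=11.45, C_total=11.00, V=1.04; Q1=5.21, Q2=6.25; dissipated=4.970
Op 4: CLOSE 3-1: Q_total=21.21, C_total=7.00, V=3.03; Q3=6.06, Q1=15.15; dissipated=34.588
Total dissipated: 48.707 μJ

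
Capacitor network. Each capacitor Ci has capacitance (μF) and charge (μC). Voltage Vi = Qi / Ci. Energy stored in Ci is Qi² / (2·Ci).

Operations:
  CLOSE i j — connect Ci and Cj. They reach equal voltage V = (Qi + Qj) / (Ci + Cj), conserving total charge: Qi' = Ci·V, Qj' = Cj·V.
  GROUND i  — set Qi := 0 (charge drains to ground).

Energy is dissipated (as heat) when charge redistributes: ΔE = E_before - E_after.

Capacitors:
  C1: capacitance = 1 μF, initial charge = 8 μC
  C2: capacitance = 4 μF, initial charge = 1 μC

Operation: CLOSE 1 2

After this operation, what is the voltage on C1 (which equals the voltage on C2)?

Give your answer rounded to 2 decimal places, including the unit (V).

Initial: C1(1μF, Q=8μC, V=8.00V), C2(4μF, Q=1μC, V=0.25V)
Op 1: CLOSE 1-2: Q_total=9.00, C_total=5.00, V=1.80; Q1=1.80, Q2=7.20; dissipated=24.025

Answer: 1.80 V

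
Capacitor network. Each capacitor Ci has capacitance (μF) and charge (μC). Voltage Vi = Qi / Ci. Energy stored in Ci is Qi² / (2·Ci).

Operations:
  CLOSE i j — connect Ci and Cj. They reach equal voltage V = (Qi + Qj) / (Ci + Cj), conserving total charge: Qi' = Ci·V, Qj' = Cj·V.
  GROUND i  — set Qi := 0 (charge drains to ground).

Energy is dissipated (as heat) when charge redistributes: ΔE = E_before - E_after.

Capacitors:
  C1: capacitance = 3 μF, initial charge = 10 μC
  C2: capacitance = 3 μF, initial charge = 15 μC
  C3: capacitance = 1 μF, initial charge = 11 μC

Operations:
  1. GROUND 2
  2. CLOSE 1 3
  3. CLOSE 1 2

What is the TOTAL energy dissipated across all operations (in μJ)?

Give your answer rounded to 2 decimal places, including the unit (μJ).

Answer: 80.21 μJ

Derivation:
Initial: C1(3μF, Q=10μC, V=3.33V), C2(3μF, Q=15μC, V=5.00V), C3(1μF, Q=11μC, V=11.00V)
Op 1: GROUND 2: Q2=0; energy lost=37.500
Op 2: CLOSE 1-3: Q_total=21.00, C_total=4.00, V=5.25; Q1=15.75, Q3=5.25; dissipated=22.042
Op 3: CLOSE 1-2: Q_total=15.75, C_total=6.00, V=2.62; Q1=7.88, Q2=7.88; dissipated=20.672
Total dissipated: 80.214 μJ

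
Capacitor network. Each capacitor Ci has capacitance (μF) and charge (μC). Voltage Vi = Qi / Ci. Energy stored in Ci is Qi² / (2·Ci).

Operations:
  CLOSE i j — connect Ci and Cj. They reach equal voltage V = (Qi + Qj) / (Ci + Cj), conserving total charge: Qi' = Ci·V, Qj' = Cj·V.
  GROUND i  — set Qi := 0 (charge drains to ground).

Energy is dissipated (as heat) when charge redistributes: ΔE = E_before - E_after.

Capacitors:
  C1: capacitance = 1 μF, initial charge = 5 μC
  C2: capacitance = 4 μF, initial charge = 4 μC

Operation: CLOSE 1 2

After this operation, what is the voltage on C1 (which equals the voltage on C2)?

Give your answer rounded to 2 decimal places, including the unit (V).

Initial: C1(1μF, Q=5μC, V=5.00V), C2(4μF, Q=4μC, V=1.00V)
Op 1: CLOSE 1-2: Q_total=9.00, C_total=5.00, V=1.80; Q1=1.80, Q2=7.20; dissipated=6.400

Answer: 1.80 V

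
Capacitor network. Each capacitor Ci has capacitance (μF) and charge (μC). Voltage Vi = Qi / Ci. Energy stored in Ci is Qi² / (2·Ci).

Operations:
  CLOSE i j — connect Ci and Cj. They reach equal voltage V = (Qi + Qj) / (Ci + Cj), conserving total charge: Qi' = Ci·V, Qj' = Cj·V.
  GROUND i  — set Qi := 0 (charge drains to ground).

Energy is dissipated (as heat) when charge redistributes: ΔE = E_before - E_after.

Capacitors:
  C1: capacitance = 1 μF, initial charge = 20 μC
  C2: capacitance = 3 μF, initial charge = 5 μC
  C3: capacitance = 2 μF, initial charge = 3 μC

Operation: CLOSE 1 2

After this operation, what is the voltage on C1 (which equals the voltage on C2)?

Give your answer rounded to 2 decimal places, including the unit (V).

Initial: C1(1μF, Q=20μC, V=20.00V), C2(3μF, Q=5μC, V=1.67V), C3(2μF, Q=3μC, V=1.50V)
Op 1: CLOSE 1-2: Q_total=25.00, C_total=4.00, V=6.25; Q1=6.25, Q2=18.75; dissipated=126.042

Answer: 6.25 V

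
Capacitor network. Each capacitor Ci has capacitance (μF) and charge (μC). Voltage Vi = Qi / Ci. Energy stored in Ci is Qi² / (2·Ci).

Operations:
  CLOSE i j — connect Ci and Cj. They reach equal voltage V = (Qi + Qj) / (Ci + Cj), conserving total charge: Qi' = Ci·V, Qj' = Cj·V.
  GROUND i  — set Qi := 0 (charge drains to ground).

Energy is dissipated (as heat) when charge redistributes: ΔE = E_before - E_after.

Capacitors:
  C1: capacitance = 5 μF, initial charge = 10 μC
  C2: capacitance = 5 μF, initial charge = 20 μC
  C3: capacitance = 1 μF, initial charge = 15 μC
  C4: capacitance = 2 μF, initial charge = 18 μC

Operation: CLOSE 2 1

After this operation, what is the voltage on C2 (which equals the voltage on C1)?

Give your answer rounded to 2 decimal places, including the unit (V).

Initial: C1(5μF, Q=10μC, V=2.00V), C2(5μF, Q=20μC, V=4.00V), C3(1μF, Q=15μC, V=15.00V), C4(2μF, Q=18μC, V=9.00V)
Op 1: CLOSE 2-1: Q_total=30.00, C_total=10.00, V=3.00; Q2=15.00, Q1=15.00; dissipated=5.000

Answer: 3.00 V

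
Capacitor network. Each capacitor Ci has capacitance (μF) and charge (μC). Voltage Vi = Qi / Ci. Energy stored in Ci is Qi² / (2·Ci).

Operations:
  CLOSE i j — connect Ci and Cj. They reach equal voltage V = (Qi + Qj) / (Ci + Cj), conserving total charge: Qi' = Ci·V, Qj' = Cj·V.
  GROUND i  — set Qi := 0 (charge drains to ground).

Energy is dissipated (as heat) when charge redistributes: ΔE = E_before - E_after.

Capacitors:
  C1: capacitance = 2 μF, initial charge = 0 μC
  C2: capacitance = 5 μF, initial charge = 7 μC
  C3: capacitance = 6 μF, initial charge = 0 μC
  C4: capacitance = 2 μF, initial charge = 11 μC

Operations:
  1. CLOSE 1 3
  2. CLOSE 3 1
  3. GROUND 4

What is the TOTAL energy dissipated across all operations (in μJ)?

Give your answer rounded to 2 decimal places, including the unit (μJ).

Answer: 30.25 μJ

Derivation:
Initial: C1(2μF, Q=0μC, V=0.00V), C2(5μF, Q=7μC, V=1.40V), C3(6μF, Q=0μC, V=0.00V), C4(2μF, Q=11μC, V=5.50V)
Op 1: CLOSE 1-3: Q_total=0.00, C_total=8.00, V=0.00; Q1=0.00, Q3=0.00; dissipated=0.000
Op 2: CLOSE 3-1: Q_total=0.00, C_total=8.00, V=0.00; Q3=0.00, Q1=0.00; dissipated=0.000
Op 3: GROUND 4: Q4=0; energy lost=30.250
Total dissipated: 30.250 μJ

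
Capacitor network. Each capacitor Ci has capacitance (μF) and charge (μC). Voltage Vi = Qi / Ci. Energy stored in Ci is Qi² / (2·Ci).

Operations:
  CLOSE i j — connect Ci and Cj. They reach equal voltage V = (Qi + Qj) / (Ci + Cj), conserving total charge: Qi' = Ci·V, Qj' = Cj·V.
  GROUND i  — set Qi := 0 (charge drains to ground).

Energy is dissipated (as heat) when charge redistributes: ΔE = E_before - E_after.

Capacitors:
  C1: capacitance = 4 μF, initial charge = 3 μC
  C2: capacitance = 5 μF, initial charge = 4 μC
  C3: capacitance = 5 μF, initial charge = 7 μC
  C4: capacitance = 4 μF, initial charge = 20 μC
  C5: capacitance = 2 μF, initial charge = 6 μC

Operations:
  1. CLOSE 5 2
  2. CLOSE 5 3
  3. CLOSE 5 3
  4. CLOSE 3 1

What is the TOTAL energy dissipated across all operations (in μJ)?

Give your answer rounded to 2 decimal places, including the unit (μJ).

Answer: 3.94 μJ

Derivation:
Initial: C1(4μF, Q=3μC, V=0.75V), C2(5μF, Q=4μC, V=0.80V), C3(5μF, Q=7μC, V=1.40V), C4(4μF, Q=20μC, V=5.00V), C5(2μF, Q=6μC, V=3.00V)
Op 1: CLOSE 5-2: Q_total=10.00, C_total=7.00, V=1.43; Q5=2.86, Q2=7.14; dissipated=3.457
Op 2: CLOSE 5-3: Q_total=9.86, C_total=7.00, V=1.41; Q5=2.82, Q3=7.04; dissipated=0.001
Op 3: CLOSE 5-3: Q_total=9.86, C_total=7.00, V=1.41; Q5=2.82, Q3=7.04; dissipated=0.000
Op 4: CLOSE 3-1: Q_total=10.04, C_total=9.00, V=1.12; Q3=5.58, Q1=4.46; dissipated=0.481
Total dissipated: 3.939 μJ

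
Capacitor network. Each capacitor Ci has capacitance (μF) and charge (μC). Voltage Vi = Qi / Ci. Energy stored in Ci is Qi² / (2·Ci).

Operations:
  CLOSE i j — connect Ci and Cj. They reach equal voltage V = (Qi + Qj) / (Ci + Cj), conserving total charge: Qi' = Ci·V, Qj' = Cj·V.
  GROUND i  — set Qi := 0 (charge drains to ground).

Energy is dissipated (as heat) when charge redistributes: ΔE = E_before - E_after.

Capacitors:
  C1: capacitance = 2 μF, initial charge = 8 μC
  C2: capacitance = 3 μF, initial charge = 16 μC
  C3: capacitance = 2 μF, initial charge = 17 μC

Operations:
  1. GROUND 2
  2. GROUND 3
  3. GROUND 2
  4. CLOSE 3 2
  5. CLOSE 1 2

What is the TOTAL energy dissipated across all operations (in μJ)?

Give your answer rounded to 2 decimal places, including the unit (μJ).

Answer: 124.52 μJ

Derivation:
Initial: C1(2μF, Q=8μC, V=4.00V), C2(3μF, Q=16μC, V=5.33V), C3(2μF, Q=17μC, V=8.50V)
Op 1: GROUND 2: Q2=0; energy lost=42.667
Op 2: GROUND 3: Q3=0; energy lost=72.250
Op 3: GROUND 2: Q2=0; energy lost=0.000
Op 4: CLOSE 3-2: Q_total=0.00, C_total=5.00, V=0.00; Q3=0.00, Q2=0.00; dissipated=0.000
Op 5: CLOSE 1-2: Q_total=8.00, C_total=5.00, V=1.60; Q1=3.20, Q2=4.80; dissipated=9.600
Total dissipated: 124.517 μJ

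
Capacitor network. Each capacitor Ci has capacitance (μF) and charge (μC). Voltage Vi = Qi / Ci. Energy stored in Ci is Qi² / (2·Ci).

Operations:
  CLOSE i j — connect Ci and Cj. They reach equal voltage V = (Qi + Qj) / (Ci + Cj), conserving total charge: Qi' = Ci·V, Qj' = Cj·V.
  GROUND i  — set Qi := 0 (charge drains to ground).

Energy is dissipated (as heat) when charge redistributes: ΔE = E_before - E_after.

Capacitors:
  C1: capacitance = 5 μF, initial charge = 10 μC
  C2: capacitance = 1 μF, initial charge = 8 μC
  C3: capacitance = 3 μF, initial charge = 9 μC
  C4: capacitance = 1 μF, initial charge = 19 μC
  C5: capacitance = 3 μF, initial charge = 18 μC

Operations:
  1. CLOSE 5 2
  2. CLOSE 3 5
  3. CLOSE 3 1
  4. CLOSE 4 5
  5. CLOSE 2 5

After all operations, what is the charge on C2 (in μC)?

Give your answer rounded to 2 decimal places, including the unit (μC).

Answer: 7.86 μC

Derivation:
Initial: C1(5μF, Q=10μC, V=2.00V), C2(1μF, Q=8μC, V=8.00V), C3(3μF, Q=9μC, V=3.00V), C4(1μF, Q=19μC, V=19.00V), C5(3μF, Q=18μC, V=6.00V)
Op 1: CLOSE 5-2: Q_total=26.00, C_total=4.00, V=6.50; Q5=19.50, Q2=6.50; dissipated=1.500
Op 2: CLOSE 3-5: Q_total=28.50, C_total=6.00, V=4.75; Q3=14.25, Q5=14.25; dissipated=9.188
Op 3: CLOSE 3-1: Q_total=24.25, C_total=8.00, V=3.03; Q3=9.09, Q1=15.16; dissipated=7.090
Op 4: CLOSE 4-5: Q_total=33.25, C_total=4.00, V=8.31; Q4=8.31, Q5=24.94; dissipated=76.148
Op 5: CLOSE 2-5: Q_total=31.44, C_total=4.00, V=7.86; Q2=7.86, Q5=23.58; dissipated=1.232
Final charges: Q1=15.16, Q2=7.86, Q3=9.09, Q4=8.31, Q5=23.58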